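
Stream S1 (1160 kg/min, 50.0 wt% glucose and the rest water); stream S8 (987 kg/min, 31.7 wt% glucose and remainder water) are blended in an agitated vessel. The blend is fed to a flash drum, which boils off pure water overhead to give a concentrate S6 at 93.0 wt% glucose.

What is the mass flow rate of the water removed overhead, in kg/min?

1187 kg/min

glucose entering = 1160×0.500 + 987×0.317 = 892.88 kg/min.
All glucose reports to S6, so S6 = 892.88/0.930 = 960.08 kg/min.
Total feed = 2147 kg/min; overhead = 2147 − 960.08 = 1186.9 kg/min.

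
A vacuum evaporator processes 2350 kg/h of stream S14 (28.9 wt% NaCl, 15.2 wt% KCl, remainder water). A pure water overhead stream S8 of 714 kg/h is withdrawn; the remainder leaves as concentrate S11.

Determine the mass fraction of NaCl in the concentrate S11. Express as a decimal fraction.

NaCl is not removed: 2350×0.289 = 679.15 kg/h of NaCl enters S11.
Concentrate = 2350 − 714 = 1636 kg/h.
Mass fraction = 679.15/1636 = 0.415.

0.415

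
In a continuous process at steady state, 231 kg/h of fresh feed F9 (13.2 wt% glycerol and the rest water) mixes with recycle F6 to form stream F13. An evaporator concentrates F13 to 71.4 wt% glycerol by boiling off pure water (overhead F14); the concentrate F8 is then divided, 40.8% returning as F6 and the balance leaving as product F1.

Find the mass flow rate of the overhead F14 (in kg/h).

Overall glycerol balance (none leaves overhead): glycerol in fresh feed = glycerol in product, i.e. 231×0.132 = (1−0.408)·F8·0.714.
F8 = 30.492/(0.714×0.592) = 72.138 kg/h.
Recycle F6 = 0.408×72.138 = 29.432 kg/h.
Combined feed F13 = 231 + 29.432 = 260.43 kg/h.
Overhead F14 = F13 − F8 = 260.43 − 72.138 = 188.29 kg/h.

188.3 kg/h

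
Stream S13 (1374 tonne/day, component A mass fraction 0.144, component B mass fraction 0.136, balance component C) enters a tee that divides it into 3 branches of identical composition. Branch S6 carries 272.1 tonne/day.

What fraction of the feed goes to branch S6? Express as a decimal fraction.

0.198

Fraction to S6 = 272.1/1374 = 0.1980.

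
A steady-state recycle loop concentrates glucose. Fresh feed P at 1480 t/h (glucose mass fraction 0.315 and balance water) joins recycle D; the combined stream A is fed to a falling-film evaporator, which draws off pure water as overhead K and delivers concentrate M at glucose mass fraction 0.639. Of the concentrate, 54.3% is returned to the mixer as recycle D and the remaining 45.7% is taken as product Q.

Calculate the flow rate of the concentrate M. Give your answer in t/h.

1596 t/h

Overall glucose balance (none leaves overhead): glucose in fresh feed = glucose in product, i.e. 1480×0.315 = (1−0.543)·M·0.639.
M = 466.2/(0.639×0.457) = 1596.4 t/h.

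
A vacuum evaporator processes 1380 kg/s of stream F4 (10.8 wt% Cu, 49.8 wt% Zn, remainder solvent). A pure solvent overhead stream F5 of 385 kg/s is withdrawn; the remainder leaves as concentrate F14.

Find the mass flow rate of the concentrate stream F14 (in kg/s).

Concentrate = 1380 − 385 = 995 kg/s.

995 kg/s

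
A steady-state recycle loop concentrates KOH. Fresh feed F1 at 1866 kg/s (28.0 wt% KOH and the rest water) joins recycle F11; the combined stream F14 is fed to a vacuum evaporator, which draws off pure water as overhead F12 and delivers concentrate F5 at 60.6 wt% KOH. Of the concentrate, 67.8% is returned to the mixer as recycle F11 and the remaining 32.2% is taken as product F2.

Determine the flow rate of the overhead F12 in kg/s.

1004 kg/s

Overall KOH balance (none leaves overhead): KOH in fresh feed = KOH in product, i.e. 1866×0.280 = (1−0.678)·F5·0.606.
F5 = 522.48/(0.606×0.322) = 2677.6 kg/s.
Recycle F11 = 0.678×2677.6 = 1815.4 kg/s.
Combined feed F14 = 1866 + 1815.4 = 3681.4 kg/s.
Overhead F12 = F14 − F5 = 3681.4 − 2677.6 = 1003.8 kg/s.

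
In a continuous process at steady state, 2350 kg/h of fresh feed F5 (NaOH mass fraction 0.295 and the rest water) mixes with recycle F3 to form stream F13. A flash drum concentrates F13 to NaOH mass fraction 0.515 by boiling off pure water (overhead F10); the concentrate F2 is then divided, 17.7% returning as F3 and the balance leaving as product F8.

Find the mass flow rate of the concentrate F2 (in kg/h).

1636 kg/h

Overall NaOH balance (none leaves overhead): NaOH in fresh feed = NaOH in product, i.e. 2350×0.295 = (1−0.177)·F2·0.515.
F2 = 693.25/(0.515×0.823) = 1635.6 kg/h.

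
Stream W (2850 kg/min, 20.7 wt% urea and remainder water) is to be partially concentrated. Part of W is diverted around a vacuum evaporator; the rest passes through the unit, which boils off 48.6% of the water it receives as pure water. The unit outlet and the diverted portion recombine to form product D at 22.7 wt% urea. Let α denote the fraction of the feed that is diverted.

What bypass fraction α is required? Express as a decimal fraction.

All 2850×0.207 = 589.95 kg/min of urea reaches D, so D = 589.95/0.227 = 2598.9 kg/min and vapour = 251.1 kg/min.
The evaporator receives (1−α)·2850 of feed at 0.793 water and removes 0.486 of that water:
0.486×0.793×(1−α)×2850 = 251.1
(1−α) = 251.1/1098.4 = 0.2286;  α = 0.7714.

0.771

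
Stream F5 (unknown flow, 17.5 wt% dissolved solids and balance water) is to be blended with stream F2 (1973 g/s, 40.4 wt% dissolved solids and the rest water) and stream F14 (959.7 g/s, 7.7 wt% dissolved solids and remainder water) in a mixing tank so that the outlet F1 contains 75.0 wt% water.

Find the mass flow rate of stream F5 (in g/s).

Let F5 be the unknown flow. Total out = 2932.7 + F5.
water balance: 2061.7 + 0.825·F5 = 0.750·(2932.7 + F5)
(0.825 − 0.750)·F5 = 0.750×2932.7 − 2061.7 = 137.81
F5 = 137.81 / 0.075 = 1837.5 g/s

1838 g/s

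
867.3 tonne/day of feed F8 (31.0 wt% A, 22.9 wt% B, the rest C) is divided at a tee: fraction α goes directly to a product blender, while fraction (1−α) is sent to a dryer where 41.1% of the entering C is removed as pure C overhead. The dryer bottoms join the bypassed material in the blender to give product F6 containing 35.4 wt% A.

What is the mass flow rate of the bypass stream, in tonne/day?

298.3 tonne/day

All 867.3×0.310 = 268.86 tonne/day of A reaches F6, so F6 = 268.86/0.354 = 759.5 tonne/day and vapour = 107.8 tonne/day.
The evaporator receives (1−α)·867.3 of feed at 0.461 C and removes 0.411 of that C:
0.411×0.461×(1−α)×867.3 = 107.8
(1−α) = 107.8/164.33 = 0.6560;  α = 0.3440.
Bypass flow = 0.3440×867.3 = 298.35 tonne/day.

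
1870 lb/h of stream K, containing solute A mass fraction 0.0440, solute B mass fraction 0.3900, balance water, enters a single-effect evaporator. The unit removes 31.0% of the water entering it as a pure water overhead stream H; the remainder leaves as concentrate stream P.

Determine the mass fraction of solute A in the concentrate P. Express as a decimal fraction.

solute A is not removed: 1870×0.044 = 82.28 lb/h of solute A enters P.
water entering = 1870×0.566 = 1058.4 lb/h; overhead removed = 0.310×1058.4 = 328.11 lb/h.
Concentrate = 1870 − 328.11 = 1541.9 lb/h.
Mass fraction = 82.28/1541.9 = 0.0534.

0.0534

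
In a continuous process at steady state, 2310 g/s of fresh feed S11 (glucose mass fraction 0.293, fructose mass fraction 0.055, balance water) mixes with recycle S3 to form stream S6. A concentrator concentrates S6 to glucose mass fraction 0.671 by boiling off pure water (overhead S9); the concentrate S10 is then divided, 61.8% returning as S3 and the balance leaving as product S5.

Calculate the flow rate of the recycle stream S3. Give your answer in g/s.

Overall glucose balance (none leaves overhead): glucose in fresh feed = glucose in product, i.e. 2310×0.293 = (1−0.618)·S10·0.671.
S10 = 676.83/(0.671×0.382) = 2640.5 g/s.
Recycle S3 = 0.618×2640.5 = 1631.9 g/s.

1632 g/s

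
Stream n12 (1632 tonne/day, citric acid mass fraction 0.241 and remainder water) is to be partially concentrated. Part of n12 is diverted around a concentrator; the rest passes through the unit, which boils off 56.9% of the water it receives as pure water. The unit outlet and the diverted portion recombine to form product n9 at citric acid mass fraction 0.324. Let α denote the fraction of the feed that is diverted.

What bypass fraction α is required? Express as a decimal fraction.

All 1632×0.241 = 393.31 tonne/day of citric acid reaches n9, so n9 = 393.31/0.324 = 1213.9 tonne/day and vapour = 418.07 tonne/day.
The evaporator receives (1−α)·1632 of feed at 0.759 water and removes 0.569 of that water:
0.569×0.759×(1−α)×1632 = 418.07
(1−α) = 418.07/704.81 = 0.5932;  α = 0.4068.

0.407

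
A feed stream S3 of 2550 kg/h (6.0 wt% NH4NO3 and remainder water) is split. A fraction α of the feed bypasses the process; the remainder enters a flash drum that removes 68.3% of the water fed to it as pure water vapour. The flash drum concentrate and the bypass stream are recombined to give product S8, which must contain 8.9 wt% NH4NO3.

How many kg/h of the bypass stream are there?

1256 kg/h

All 2550×0.060 = 153 kg/h of NH4NO3 reaches S8, so S8 = 153/0.089 = 1719.1 kg/h and vapour = 830.9 kg/h.
The evaporator receives (1−α)·2550 of feed at 0.940 water and removes 0.683 of that water:
0.683×0.940×(1−α)×2550 = 830.9
(1−α) = 830.9/1637.2 = 0.5075;  α = 0.4925.
Bypass flow = 0.4925×2550 = 1255.8 kg/h.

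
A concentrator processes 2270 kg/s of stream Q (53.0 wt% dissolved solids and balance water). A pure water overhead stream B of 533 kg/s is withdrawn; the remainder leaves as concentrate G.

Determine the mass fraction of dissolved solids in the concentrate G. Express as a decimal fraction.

0.6926

dissolved solids is not removed: 2270×0.530 = 1203.1 kg/s of dissolved solids enters G.
Concentrate = 2270 − 533 = 1737 kg/s.
Mass fraction = 1203.1/1737 = 0.6926.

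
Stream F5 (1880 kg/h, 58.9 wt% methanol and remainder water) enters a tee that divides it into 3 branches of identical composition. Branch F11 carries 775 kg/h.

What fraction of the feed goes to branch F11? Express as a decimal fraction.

0.412

Fraction to F11 = 775/1880 = 0.4122.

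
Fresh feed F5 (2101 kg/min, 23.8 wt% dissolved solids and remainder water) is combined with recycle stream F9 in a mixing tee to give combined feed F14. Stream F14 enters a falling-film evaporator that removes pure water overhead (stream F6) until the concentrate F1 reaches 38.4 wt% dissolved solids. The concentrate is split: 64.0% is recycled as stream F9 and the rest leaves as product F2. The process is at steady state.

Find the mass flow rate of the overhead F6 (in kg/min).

Overall dissolved solids balance (none leaves overhead): dissolved solids in fresh feed = dissolved solids in product, i.e. 2101×0.238 = (1−0.640)·F1·0.384.
F1 = 500.04/(0.384×0.360) = 3617.2 kg/min.
Recycle F9 = 0.640×3617.2 = 2315 kg/min.
Combined feed F14 = 2101 + 2315 = 4416 kg/min.
Overhead F6 = F14 − F1 = 4416 − 3617.2 = 798.82 kg/min.

798.8 kg/min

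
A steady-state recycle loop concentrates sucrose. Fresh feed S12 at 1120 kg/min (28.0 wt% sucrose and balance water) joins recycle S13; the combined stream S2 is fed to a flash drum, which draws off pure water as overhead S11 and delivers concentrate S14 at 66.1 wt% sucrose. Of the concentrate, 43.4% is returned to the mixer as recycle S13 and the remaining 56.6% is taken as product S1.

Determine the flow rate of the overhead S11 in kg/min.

Overall sucrose balance (none leaves overhead): sucrose in fresh feed = sucrose in product, i.e. 1120×0.280 = (1−0.434)·S14·0.661.
S14 = 313.6/(0.661×0.566) = 838.22 kg/min.
Recycle S13 = 0.434×838.22 = 363.79 kg/min.
Combined feed S2 = 1120 + 363.79 = 1483.8 kg/min.
Overhead S11 = S2 − S14 = 1483.8 − 838.22 = 645.57 kg/min.

645.6 kg/min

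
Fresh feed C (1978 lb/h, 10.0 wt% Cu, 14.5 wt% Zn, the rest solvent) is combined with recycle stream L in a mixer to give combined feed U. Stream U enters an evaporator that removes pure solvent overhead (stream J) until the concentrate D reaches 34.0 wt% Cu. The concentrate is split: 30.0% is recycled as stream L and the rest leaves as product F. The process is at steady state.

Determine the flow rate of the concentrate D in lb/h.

Overall Cu balance (none leaves overhead): Cu in fresh feed = Cu in product, i.e. 1978×0.100 = (1−0.300)·D·0.340.
D = 197.8/(0.340×0.700) = 831.09 lb/h.

831.1 lb/h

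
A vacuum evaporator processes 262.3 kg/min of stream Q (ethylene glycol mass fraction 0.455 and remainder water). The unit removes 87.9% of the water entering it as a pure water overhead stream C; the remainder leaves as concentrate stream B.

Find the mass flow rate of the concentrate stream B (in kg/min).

water entering = 262.3×0.545 = 142.95 kg/min; overhead removed = 0.879×142.95 = 125.66 kg/min.
Concentrate = 262.3 − 125.66 = 136.64 kg/min.

136.6 kg/min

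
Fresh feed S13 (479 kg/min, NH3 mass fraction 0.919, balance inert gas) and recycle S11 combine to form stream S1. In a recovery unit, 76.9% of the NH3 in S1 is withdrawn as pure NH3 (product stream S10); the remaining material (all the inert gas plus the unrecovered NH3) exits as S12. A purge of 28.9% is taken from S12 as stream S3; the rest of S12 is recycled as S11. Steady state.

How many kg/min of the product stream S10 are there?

NH3 in S1: m_A = 479×0.919 + (1−0.289)·(1−0.769)·m_A, so m_A = 440.2/0.8358 = 526.71 kg/min.
Product S10 = 0.769×526.71 = 405.04 kg/min.

405 kg/min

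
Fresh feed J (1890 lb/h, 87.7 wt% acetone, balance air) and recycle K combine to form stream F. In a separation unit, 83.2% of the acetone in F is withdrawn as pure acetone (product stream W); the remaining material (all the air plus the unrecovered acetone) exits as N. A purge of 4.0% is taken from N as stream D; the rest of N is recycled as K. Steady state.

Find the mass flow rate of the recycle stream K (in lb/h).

air enters only via J and leaves only via the purge: 1890×0.123 = 0.040×(air in N), and the separation unit passes all air, so air in F = air in N = 5811.8 lb/h.
acetone in F: m_A = 1890×0.877 + (1−0.040)·(1−0.832)·m_A, so m_A = 1657.5/0.8387 = 1976.3 lb/h.
N = (1−0.832)×1976.3 + 5811.8 = 6143.8 lb/h.
Recycle K = (1−0.040)×6143.8 = 5898 lb/h.

5898 lb/h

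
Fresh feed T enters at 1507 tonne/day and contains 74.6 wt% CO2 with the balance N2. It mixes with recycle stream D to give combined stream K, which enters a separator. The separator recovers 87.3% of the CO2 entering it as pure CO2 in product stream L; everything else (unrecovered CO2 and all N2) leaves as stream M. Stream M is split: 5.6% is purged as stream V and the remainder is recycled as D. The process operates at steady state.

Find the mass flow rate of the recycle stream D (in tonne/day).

N2 enters only via T and leaves only via the purge: 1507×0.254 = 0.056×(N2 in M), and the separator passes all N2, so N2 in K = N2 in M = 6835.3 tonne/day.
CO2 in K: m_A = 1507×0.746 + (1−0.056)·(1−0.873)·m_A, so m_A = 1124.2/0.8801 = 1277.4 tonne/day.
M = (1−0.873)×1277.4 + 6835.3 = 6997.5 tonne/day.
Recycle D = (1−0.056)×6997.5 = 6605.7 tonne/day.

6606 tonne/day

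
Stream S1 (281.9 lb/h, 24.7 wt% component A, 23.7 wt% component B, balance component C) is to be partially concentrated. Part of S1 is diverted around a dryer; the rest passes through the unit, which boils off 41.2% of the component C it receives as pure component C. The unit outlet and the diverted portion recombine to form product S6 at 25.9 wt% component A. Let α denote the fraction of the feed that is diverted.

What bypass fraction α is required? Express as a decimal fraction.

0.782

All 281.9×0.247 = 69.629 lb/h of component A reaches S6, so S6 = 69.629/0.259 = 268.84 lb/h and vapour = 13.061 lb/h.
The evaporator receives (1−α)·281.9 of feed at 0.516 component C and removes 0.412 of that component C:
0.412×0.516×(1−α)×281.9 = 13.061
(1−α) = 13.061/59.93 = 0.2179;  α = 0.7821.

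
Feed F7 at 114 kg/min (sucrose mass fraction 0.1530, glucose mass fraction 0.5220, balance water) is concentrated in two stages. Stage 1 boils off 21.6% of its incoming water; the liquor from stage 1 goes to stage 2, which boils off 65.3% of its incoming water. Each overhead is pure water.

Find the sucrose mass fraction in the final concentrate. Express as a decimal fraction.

water in feed = 114×0.325 = 37.05 kg/min.
After stage 1: water left = (1−0.216)×37.05 = 29.047; stream total = 106 kg/min.
After stage 2: water left = (1−0.653)×29.047 = 10.079; final concentrate = 87.029 kg/min.
sucrose fraction = 17.442/87.029 = 0.2004.

0.2004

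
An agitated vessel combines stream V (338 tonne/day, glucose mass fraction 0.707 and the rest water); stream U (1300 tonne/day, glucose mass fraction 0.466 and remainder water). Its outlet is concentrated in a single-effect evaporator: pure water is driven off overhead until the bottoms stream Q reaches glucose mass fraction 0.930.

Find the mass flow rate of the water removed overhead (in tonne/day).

729.6 tonne/day

glucose entering = 338×0.707 + 1300×0.466 = 844.77 tonne/day.
All glucose reports to Q, so Q = 844.77/0.930 = 908.35 tonne/day.
Total feed = 1638 tonne/day; overhead = 1638 − 908.35 = 729.65 tonne/day.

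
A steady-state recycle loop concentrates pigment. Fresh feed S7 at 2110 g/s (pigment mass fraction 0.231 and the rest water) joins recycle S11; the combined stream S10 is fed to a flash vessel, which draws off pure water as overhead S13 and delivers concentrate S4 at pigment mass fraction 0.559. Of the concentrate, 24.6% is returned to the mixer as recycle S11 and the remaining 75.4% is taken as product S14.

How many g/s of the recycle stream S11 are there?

284.5 g/s

Overall pigment balance (none leaves overhead): pigment in fresh feed = pigment in product, i.e. 2110×0.231 = (1−0.246)·S4·0.559.
S4 = 487.41/(0.559×0.754) = 1156.4 g/s.
Recycle S11 = 0.246×1156.4 = 284.48 g/s.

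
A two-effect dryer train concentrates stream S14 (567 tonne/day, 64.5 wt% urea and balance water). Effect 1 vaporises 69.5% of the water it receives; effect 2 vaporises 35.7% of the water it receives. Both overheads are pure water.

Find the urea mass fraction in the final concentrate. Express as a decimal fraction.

water in feed = 567×0.355 = 201.28 tonne/day.
After stage 1: water left = (1−0.695)×201.28 = 61.392; stream total = 427.11 tonne/day.
After stage 2: water left = (1−0.357)×61.392 = 39.475; final concentrate = 405.19 tonne/day.
urea fraction = 365.72/405.19 = 0.903.

0.903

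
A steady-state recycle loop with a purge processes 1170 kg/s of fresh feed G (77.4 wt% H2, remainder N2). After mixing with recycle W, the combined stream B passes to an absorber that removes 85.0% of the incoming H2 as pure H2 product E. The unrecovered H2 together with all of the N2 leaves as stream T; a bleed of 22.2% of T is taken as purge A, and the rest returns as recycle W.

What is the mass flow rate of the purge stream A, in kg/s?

N2 enters only via G and leaves only via the purge: 1170×0.226 = 0.222×(N2 in T), and the absorber passes all N2, so N2 in B = N2 in T = 1191.1 kg/s.
H2 in B: m_A = 1170×0.774 + (1−0.222)·(1−0.850)·m_A, so m_A = 905.58/0.8833 = 1025.2 kg/s.
T = (1−0.850)×1025.2 + 1191.1 = 1344.9 kg/s.
Purge A = 0.222×1344.9 = 298.56 kg/s.

298.6 kg/s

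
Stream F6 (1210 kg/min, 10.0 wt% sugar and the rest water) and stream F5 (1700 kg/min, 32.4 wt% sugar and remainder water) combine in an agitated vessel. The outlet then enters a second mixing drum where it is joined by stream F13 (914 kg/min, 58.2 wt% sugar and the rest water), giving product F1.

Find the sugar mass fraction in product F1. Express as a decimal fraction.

Overall, product flow = 3824 kg/min.
sugar in = 1210×0.100 + 1700×0.324 + 914×0.582 = 1203.7 kg/min.
sugar fraction in F1 = 0.3148.

0.3148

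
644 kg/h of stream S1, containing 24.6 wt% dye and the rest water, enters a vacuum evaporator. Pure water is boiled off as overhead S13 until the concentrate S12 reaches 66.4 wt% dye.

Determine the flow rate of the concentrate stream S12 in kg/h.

dye is conserved: 644×0.246 = 158.42 kg/h all reports to the concentrate.
Concentrate = 158.42/(target fraction) = 238.59 kg/h.

238.6 kg/h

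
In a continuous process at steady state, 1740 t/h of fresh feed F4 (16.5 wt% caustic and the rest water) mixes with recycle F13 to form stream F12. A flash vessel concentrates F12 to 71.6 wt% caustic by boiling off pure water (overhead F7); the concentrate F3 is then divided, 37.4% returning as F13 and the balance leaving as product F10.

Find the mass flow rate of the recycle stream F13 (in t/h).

Overall caustic balance (none leaves overhead): caustic in fresh feed = caustic in product, i.e. 1740×0.165 = (1−0.374)·F3·0.716.
F3 = 287.1/(0.716×0.626) = 640.54 t/h.
Recycle F13 = 0.374×640.54 = 239.56 t/h.

239.6 t/h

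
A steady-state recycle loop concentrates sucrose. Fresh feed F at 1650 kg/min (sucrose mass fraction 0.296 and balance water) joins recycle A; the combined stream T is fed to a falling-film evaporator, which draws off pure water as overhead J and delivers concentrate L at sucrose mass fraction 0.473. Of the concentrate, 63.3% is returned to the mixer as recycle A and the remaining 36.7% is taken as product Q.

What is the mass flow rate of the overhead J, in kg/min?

Overall sucrose balance (none leaves overhead): sucrose in fresh feed = sucrose in product, i.e. 1650×0.296 = (1−0.633)·L·0.473.
L = 488.4/(0.473×0.367) = 2813.5 kg/min.
Recycle A = 0.633×2813.5 = 1781 kg/min.
Combined feed T = 1650 + 1781 = 3431 kg/min.
Overhead J = T − L = 3431 − 2813.5 = 617.44 kg/min.

617.4 kg/min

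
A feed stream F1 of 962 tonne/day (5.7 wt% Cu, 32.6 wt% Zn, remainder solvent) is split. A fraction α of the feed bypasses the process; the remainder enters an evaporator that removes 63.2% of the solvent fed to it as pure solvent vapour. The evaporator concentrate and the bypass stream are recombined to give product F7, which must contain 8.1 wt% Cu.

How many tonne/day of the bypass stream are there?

231 tonne/day

All 962×0.057 = 54.834 tonne/day of Cu reaches F7, so F7 = 54.834/0.081 = 676.96 tonne/day and vapour = 285.04 tonne/day.
The evaporator receives (1−α)·962 of feed at 0.617 solvent and removes 0.632 of that solvent:
0.632×0.617×(1−α)×962 = 285.04
(1−α) = 285.04/375.13 = 0.7598;  α = 0.2402.
Bypass flow = 0.2402×962 = 231.03 tonne/day.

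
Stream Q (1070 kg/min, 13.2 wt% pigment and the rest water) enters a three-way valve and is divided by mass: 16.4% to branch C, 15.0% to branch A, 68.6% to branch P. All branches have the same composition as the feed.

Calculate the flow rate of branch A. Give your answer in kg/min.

Branch A flow = 0.150×1070 = 160.5 kg/min.

160.5 kg/min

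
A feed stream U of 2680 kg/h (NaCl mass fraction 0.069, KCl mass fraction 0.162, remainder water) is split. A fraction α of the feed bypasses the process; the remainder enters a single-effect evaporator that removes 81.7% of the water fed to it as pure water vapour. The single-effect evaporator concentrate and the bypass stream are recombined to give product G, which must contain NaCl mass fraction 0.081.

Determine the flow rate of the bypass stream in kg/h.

All 2680×0.069 = 184.92 kg/h of NaCl reaches G, so G = 184.92/0.081 = 2283 kg/h and vapour = 397.04 kg/h.
The evaporator receives (1−α)·2680 of feed at 0.769 water and removes 0.817 of that water:
0.817×0.769×(1−α)×2680 = 397.04
(1−α) = 397.04/1683.8 = 0.2358;  α = 0.7642.
Bypass flow = 0.7642×2680 = 2048.1 kg/h.

2048 kg/h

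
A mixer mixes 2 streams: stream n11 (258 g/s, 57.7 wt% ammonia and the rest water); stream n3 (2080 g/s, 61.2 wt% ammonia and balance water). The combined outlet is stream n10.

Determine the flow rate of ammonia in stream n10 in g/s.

1422 g/s

ammonia out = ammonia in = 258×0.577 + 2080×0.612 = 1421.8 g/s.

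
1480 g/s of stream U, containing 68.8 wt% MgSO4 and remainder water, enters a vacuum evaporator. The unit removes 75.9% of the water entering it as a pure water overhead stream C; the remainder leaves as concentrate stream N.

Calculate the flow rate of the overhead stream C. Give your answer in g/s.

350.5 g/s

water entering = 1480×0.312 = 461.76 g/s; overhead removed = 0.759×461.76 = 350.48 g/s.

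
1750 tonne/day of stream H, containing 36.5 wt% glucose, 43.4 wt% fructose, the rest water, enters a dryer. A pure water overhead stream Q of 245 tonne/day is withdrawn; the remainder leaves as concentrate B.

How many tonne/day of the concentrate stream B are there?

1505 tonne/day

Concentrate = 1750 − 245 = 1505 tonne/day.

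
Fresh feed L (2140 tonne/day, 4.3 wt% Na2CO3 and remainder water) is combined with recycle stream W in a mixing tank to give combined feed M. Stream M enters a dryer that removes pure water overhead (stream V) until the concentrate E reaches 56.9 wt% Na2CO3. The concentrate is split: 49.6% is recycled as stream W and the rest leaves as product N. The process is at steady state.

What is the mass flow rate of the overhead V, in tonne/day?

Overall Na2CO3 balance (none leaves overhead): Na2CO3 in fresh feed = Na2CO3 in product, i.e. 2140×0.043 = (1−0.496)·E·0.569.
E = 92.02/(0.569×0.504) = 320.88 tonne/day.
Recycle W = 0.496×320.88 = 159.16 tonne/day.
Combined feed M = 2140 + 159.16 = 2299.2 tonne/day.
Overhead V = M − E = 2299.2 − 320.88 = 1978.3 tonne/day.

1978 tonne/day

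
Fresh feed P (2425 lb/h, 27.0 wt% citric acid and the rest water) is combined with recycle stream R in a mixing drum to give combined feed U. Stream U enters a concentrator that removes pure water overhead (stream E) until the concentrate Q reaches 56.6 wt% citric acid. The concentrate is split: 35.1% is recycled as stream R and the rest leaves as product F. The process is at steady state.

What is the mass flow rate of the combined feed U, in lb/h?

3051 lb/h

Overall citric acid balance (none leaves overhead): citric acid in fresh feed = citric acid in product, i.e. 2425×0.270 = (1−0.351)·Q·0.566.
Q = 654.75/(0.566×0.649) = 1782.4 lb/h.
Recycle R = 0.351×1782.4 = 625.64 lb/h.
Combined feed U = 2425 + 625.64 = 3050.6 lb/h.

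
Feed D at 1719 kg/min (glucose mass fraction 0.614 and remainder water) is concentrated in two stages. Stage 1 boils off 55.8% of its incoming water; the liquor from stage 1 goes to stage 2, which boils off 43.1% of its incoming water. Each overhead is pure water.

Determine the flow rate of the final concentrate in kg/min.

water in feed = 1719×0.386 = 663.53 kg/min.
After stage 1: water left = (1−0.558)×663.53 = 293.28; stream total = 1348.7 kg/min.
After stage 2: water left = (1−0.431)×293.28 = 166.88; final concentrate = 1222.3 kg/min.

1222 kg/min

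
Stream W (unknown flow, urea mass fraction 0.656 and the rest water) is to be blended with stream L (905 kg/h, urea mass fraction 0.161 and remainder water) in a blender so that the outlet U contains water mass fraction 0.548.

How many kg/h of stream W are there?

Let W be the unknown flow. Total out = 905 + W.
water balance: 759.29 + 0.344·W = 0.548·(905 + W)
(0.344 − 0.548)·W = 0.548×905 − 759.29 = -263.35
W = -263.35 / -0.204 = 1291 kg/h

1291 kg/h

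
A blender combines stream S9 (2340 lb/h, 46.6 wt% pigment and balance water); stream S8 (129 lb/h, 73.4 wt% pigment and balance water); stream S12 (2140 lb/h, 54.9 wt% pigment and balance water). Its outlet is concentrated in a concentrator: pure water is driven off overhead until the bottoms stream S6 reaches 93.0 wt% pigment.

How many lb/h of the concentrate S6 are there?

2538 lb/h

pigment entering = 2340×0.466 + 129×0.734 + 2140×0.549 = 2360 lb/h.
All pigment reports to S6, so S6 = 2360/0.930 = 2537.6 lb/h.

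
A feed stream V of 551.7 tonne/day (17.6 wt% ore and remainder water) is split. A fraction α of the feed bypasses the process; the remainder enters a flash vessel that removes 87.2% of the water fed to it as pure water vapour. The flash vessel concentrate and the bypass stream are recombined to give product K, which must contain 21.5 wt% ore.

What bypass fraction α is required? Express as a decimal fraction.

All 551.7×0.176 = 97.099 tonne/day of ore reaches K, so K = 97.099/0.215 = 451.62 tonne/day and vapour = 100.08 tonne/day.
The evaporator receives (1−α)·551.7 of feed at 0.824 water and removes 0.872 of that water:
0.872×0.824×(1−α)×551.7 = 100.08
(1−α) = 100.08/396.41 = 0.2525;  α = 0.7475.

0.748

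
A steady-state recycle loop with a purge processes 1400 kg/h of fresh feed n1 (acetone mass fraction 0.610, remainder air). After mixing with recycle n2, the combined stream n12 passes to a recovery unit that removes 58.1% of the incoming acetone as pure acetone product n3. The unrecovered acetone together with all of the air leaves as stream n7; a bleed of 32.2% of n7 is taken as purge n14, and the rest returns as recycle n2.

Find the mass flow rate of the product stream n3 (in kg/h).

acetone in n12: m_A = 1400×0.610 + (1−0.322)·(1−0.581)·m_A, so m_A = 854/0.7159 = 1192.9 kg/h.
Product n3 = 0.581×1192.9 = 693.06 kg/h.

693.1 kg/h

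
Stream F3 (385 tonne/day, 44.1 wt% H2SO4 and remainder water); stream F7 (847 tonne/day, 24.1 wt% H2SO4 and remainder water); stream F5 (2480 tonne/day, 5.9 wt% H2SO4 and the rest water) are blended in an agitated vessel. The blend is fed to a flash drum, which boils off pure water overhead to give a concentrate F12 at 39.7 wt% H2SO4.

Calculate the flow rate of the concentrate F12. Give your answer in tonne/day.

1310 tonne/day

H2SO4 entering = 385×0.441 + 847×0.241 + 2480×0.059 = 520.23 tonne/day.
All H2SO4 reports to F12, so F12 = 520.23/0.397 = 1310.4 tonne/day.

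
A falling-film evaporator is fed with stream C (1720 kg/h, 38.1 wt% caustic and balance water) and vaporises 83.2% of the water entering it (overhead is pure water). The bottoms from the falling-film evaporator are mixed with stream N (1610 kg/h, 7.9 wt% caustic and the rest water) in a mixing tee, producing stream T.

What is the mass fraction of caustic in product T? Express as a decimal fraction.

0.320

Vapour removed = 0.832×0.619×1720 = 885.81 kg/h; concentrate = 834.19 kg/h.
caustic reaching the mixer = 655.32 (from concentrate) + 1610×0.079 = 782.51 kg/h.
Product flow = 834.19 + 1610 = 2444.2 kg/h; caustic fraction = 0.320.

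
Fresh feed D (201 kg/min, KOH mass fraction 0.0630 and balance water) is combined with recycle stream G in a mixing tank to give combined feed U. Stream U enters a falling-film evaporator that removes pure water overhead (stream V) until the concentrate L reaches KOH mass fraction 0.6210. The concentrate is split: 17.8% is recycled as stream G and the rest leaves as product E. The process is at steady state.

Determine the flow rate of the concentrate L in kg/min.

24.81 kg/min

Overall KOH balance (none leaves overhead): KOH in fresh feed = KOH in product, i.e. 201×0.063 = (1−0.178)·L·0.621.
L = 12.663/(0.621×0.822) = 24.807 kg/min.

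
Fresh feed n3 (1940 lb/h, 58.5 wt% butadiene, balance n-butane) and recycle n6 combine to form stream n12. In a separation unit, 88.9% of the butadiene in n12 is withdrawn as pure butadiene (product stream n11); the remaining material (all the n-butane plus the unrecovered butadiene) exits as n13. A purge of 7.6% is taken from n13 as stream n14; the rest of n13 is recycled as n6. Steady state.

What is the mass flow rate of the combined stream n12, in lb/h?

11860 lb/h

n-butane enters only via n3 and leaves only via the purge: 1940×0.415 = 0.076×(n-butane in n13), and the separation unit passes all n-butane, so n-butane in n12 = n-butane in n13 = 10593 lb/h.
butadiene in n12: m_A = 1940×0.585 + (1−0.076)·(1−0.889)·m_A, so m_A = 1134.9/0.8974 = 1264.6 lb/h.
n12 = 1264.6 + 10593 = 11858 lb/h.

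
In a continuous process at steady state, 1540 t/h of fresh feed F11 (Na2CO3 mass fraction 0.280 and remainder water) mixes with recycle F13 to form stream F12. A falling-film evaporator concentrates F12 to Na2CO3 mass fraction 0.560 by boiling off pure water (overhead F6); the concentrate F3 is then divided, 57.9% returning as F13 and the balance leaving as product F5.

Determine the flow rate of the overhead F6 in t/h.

770 t/h

Overall Na2CO3 balance (none leaves overhead): Na2CO3 in fresh feed = Na2CO3 in product, i.e. 1540×0.280 = (1−0.579)·F3·0.560.
F3 = 431.2/(0.560×0.421) = 1829 t/h.
Recycle F13 = 0.579×1829 = 1059 t/h.
Combined feed F12 = 1540 + 1059 = 2599 t/h.
Overhead F6 = F12 − F3 = 2599 − 1829 = 770 t/h.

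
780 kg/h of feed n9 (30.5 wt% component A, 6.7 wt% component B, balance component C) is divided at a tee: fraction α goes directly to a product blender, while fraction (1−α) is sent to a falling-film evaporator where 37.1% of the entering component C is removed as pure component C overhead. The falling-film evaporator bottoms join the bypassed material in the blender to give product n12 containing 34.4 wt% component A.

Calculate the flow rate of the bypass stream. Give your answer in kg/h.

400.5 kg/h

All 780×0.305 = 237.9 kg/h of component A reaches n12, so n12 = 237.9/0.344 = 691.57 kg/h and vapour = 88.43 kg/h.
The evaporator receives (1−α)·780 of feed at 0.628 component C and removes 0.371 of that component C:
0.371×0.628×(1−α)×780 = 88.43
(1−α) = 88.43/181.73 = 0.4866;  α = 0.5134.
Bypass flow = 0.5134×780 = 400.45 kg/h.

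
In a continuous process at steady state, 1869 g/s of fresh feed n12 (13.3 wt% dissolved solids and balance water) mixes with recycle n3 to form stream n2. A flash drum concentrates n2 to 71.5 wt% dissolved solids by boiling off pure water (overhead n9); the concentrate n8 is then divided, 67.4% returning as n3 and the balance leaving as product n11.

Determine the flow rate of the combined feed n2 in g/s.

Overall dissolved solids balance (none leaves overhead): dissolved solids in fresh feed = dissolved solids in product, i.e. 1869×0.133 = (1−0.674)·n8·0.715.
n8 = 248.58/(0.715×0.326) = 1066.4 g/s.
Recycle n3 = 0.674×1066.4 = 718.78 g/s.
Combined feed n2 = 1869 + 718.78 = 2587.8 g/s.

2588 g/s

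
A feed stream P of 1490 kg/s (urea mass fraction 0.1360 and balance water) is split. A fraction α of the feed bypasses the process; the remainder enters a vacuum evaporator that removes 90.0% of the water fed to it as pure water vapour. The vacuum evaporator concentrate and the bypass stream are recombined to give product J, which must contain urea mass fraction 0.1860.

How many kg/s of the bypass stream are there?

All 1490×0.136 = 202.64 kg/s of urea reaches J, so J = 202.64/0.186 = 1089.5 kg/s and vapour = 400.54 kg/s.
The evaporator receives (1−α)·1490 of feed at 0.864 water and removes 0.900 of that water:
0.900×0.864×(1−α)×1490 = 400.54
(1−α) = 400.54/1158.6 = 0.3457;  α = 0.6543.
Bypass flow = 0.6543×1490 = 974.91 kg/s.

974.9 kg/s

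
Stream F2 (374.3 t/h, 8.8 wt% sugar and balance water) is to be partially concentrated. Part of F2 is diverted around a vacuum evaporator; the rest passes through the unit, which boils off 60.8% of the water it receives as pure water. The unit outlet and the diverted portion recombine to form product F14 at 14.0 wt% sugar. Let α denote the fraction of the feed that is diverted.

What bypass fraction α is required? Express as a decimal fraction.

All 374.3×0.088 = 32.938 t/h of sugar reaches F14, so F14 = 32.938/0.140 = 235.27 t/h and vapour = 139.03 t/h.
The evaporator receives (1−α)·374.3 of feed at 0.912 water and removes 0.608 of that water:
0.608×0.912×(1−α)×374.3 = 139.03
(1−α) = 139.03/207.55 = 0.6698;  α = 0.3302.

0.330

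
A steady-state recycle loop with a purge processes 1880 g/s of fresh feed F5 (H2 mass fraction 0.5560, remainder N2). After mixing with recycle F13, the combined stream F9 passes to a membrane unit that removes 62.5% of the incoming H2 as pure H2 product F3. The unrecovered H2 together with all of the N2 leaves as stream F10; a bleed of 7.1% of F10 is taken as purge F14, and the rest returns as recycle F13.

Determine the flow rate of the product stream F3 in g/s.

H2 in F9: m_A = 1880×0.556 + (1−0.071)·(1−0.625)·m_A, so m_A = 1045.3/0.6516 = 1604.1 g/s.
Product F3 = 0.625×1604.1 = 1002.6 g/s.

1003 g/s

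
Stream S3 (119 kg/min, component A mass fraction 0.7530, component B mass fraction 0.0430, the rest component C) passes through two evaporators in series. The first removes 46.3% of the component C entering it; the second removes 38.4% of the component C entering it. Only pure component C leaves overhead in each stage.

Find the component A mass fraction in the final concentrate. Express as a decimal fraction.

0.8721

component C in feed = 119×0.204 = 24.276 kg/min.
After stage 1: component C left = (1−0.463)×24.276 = 13.036; stream total = 107.76 kg/min.
After stage 2: component C left = (1−0.384)×13.036 = 8.0303; final concentrate = 102.75 kg/min.
component A fraction = 89.607/102.75 = 0.8721.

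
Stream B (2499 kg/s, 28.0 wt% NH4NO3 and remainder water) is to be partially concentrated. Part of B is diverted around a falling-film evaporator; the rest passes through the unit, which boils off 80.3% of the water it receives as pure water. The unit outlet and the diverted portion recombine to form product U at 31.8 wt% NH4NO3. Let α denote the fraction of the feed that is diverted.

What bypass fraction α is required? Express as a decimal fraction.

0.793

All 2499×0.280 = 699.72 kg/s of NH4NO3 reaches U, so U = 699.72/0.318 = 2200.4 kg/s and vapour = 298.62 kg/s.
The evaporator receives (1−α)·2499 of feed at 0.720 water and removes 0.803 of that water:
0.803×0.720×(1−α)×2499 = 298.62
(1−α) = 298.62/1444.8 = 0.2067;  α = 0.7933.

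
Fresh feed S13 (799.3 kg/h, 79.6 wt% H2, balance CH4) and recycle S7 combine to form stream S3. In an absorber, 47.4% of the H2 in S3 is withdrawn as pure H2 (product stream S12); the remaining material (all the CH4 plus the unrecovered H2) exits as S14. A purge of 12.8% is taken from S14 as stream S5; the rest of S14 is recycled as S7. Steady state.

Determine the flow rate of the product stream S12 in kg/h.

557.1 kg/h

H2 in S3: m_A = 799.3×0.796 + (1−0.128)·(1−0.474)·m_A, so m_A = 636.24/0.5413 = 1175.3 kg/h.
Product S12 = 0.474×1175.3 = 557.11 kg/h.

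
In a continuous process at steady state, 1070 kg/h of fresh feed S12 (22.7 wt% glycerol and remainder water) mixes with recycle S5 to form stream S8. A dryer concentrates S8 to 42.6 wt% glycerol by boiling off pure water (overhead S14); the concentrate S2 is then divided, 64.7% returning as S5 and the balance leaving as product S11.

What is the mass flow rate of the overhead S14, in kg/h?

Overall glycerol balance (none leaves overhead): glycerol in fresh feed = glycerol in product, i.e. 1070×0.227 = (1−0.647)·S2·0.426.
S2 = 242.89/(0.426×0.353) = 1615.2 kg/h.
Recycle S5 = 0.647×1615.2 = 1045 kg/h.
Combined feed S8 = 1070 + 1045 = 2115 kg/h.
Overhead S14 = S8 − S2 = 2115 − 1615.2 = 499.84 kg/h.

499.8 kg/h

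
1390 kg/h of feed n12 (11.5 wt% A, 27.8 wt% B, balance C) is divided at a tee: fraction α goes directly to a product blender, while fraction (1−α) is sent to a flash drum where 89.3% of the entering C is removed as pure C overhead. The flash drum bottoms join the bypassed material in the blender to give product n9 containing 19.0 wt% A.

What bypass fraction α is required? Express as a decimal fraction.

All 1390×0.115 = 159.85 kg/h of A reaches n9, so n9 = 159.85/0.190 = 841.32 kg/h and vapour = 548.68 kg/h.
The evaporator receives (1−α)·1390 of feed at 0.607 C and removes 0.893 of that C:
0.893×0.607×(1−α)×1390 = 548.68
(1−α) = 548.68/753.45 = 0.7282;  α = 0.2718.

0.272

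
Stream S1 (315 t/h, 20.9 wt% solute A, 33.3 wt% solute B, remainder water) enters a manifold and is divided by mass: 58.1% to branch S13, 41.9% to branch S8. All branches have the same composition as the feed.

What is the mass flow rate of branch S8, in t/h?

132 t/h

Branch S8 flow = 0.419×315 = 131.98 t/h.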